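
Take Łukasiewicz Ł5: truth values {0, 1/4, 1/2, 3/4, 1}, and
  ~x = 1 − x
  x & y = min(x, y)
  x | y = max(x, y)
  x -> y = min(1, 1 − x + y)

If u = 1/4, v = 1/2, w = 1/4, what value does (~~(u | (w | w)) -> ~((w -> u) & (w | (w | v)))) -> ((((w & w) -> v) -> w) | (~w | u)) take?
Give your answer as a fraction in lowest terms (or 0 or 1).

w | w = 1/4 | 1/4 = 1/4
u | (w | w) = 1/4 | 1/4 = 1/4
~(u | (w | w)) = ~1/4 = 3/4
~~(u | (w | w)) = ~3/4 = 1/4
w -> u = 1/4 -> 1/4 = 1
w | v = 1/4 | 1/2 = 1/2
w | (w | v) = 1/4 | 1/2 = 1/2
(w -> u) & (w | (w | v)) = 1 & 1/2 = 1/2
~((w -> u) & (w | (w | v))) = ~1/2 = 1/2
~~(u | (w | w)) -> ~((w -> u) & (w | (w | v))) = 1/4 -> 1/2 = 1
w & w = 1/4 & 1/4 = 1/4
(w & w) -> v = 1/4 -> 1/2 = 1
((w & w) -> v) -> w = 1 -> 1/4 = 1/4
~w = ~1/4 = 3/4
~w | u = 3/4 | 1/4 = 3/4
(((w & w) -> v) -> w) | (~w | u) = 1/4 | 3/4 = 3/4
(~~(u | (w | w)) -> ~((w -> u) & (w | (w | v)))) -> ((((w & w) -> v) -> w) | (~w | u)) = 1 -> 3/4 = 3/4

3/4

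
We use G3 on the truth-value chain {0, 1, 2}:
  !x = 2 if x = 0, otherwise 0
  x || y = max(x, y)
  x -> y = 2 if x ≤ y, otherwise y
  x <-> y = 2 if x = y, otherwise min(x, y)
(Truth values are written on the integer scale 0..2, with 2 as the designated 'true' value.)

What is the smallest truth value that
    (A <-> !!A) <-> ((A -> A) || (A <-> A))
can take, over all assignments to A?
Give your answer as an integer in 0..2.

Take A = 1:
!A = !1 = 0
!!A = !0 = 2
A <-> !!A = 1 <-> 2 = 1
A -> A = 1 -> 1 = 2
A <-> A = 1 <-> 1 = 2
(A -> A) || (A <-> A) = 2 || 2 = 2
(A <-> !!A) <-> ((A -> A) || (A <-> A)) = 1 <-> 2 = 1
No assignment yields a value below 1, so this is the minimum.

1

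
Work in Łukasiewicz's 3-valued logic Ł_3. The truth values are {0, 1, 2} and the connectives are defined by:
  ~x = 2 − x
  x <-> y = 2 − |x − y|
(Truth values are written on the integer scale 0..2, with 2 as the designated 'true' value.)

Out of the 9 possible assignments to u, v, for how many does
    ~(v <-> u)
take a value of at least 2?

2

u = 0, v = 0 ↦ 0  <
u = 0, v = 1 ↦ 1  <
u = 0, v = 2 ↦ 2  ≥
u = 1, v = 0 ↦ 1  <
u = 1, v = 1 ↦ 0  <
u = 1, v = 2 ↦ 1  <
u = 2, v = 0 ↦ 2  ≥
u = 2, v = 1 ↦ 1  <
u = 2, v = 2 ↦ 0  <
So 2 of the 9 assignments meet the threshold.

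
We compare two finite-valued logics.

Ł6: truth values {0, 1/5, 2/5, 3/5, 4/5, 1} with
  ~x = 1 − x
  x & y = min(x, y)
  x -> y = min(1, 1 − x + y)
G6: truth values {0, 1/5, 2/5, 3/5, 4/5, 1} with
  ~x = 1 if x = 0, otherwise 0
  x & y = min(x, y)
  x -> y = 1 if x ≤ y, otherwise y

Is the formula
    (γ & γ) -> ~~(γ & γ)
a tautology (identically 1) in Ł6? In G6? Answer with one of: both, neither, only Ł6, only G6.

In Ł6: every assignment gives 1 — tautology.
In G6: every assignment gives 1 — tautology.

both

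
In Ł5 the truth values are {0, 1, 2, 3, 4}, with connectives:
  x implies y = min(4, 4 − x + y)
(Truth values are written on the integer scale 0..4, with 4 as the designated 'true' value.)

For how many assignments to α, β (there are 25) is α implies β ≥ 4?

15

value 4: 15 assignments (counts)
value 3: 4 assignments
value 2: 3 assignments
value 1: 2 assignments
value 0: 1 assignment
So 15 of the 25 assignments meet the threshold.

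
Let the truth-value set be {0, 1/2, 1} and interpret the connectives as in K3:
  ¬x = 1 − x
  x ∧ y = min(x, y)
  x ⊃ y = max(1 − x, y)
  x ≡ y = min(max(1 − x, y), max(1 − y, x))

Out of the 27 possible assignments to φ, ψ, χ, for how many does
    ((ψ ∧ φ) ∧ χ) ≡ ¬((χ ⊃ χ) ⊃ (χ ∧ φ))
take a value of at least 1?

1

value 1: 1 assignment (counts)
value 1/2: 13 assignments
value 0: 13 assignments
So 1 of the 27 assignments meets the threshold.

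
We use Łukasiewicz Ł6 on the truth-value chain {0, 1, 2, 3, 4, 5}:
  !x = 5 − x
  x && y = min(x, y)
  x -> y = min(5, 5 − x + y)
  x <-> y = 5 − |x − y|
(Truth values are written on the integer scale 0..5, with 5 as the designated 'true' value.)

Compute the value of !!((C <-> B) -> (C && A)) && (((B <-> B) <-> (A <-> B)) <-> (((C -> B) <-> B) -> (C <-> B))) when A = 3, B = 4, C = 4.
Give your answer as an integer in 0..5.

3

C <-> B = 4 <-> 4 = 5
C && A = 4 && 3 = 3
(C <-> B) -> (C && A) = 5 -> 3 = 3
!((C <-> B) -> (C && A)) = !3 = 2
!!((C <-> B) -> (C && A)) = !2 = 3
B <-> B = 4 <-> 4 = 5
A <-> B = 3 <-> 4 = 4
(B <-> B) <-> (A <-> B) = 5 <-> 4 = 4
C -> B = 4 -> 4 = 5
(C -> B) <-> B = 5 <-> 4 = 4
C <-> B = 4 <-> 4 = 5
((C -> B) <-> B) -> (C <-> B) = 4 -> 5 = 5
((B <-> B) <-> (A <-> B)) <-> (((C -> B) <-> B) -> (C <-> B)) = 4 <-> 5 = 4
!!((C <-> B) -> (C && A)) && (((B <-> B) <-> (A <-> B)) <-> (((C -> B) <-> B) -> (C <-> B))) = 3 && 4 = 3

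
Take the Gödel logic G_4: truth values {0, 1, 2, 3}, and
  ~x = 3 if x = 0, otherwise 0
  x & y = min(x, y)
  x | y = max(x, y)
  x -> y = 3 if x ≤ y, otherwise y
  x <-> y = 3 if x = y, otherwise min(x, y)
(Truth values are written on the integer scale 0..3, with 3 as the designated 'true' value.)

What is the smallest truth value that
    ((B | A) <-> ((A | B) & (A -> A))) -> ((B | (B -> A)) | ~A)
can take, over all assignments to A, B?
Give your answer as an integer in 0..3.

2

Take A = 1, B = 2:
B | A = 2 | 1 = 2
A | B = 1 | 2 = 2
A -> A = 1 -> 1 = 3
(A | B) & (A -> A) = 2 & 3 = 2
(B | A) <-> ((A | B) & (A -> A)) = 2 <-> 2 = 3
B -> A = 2 -> 1 = 1
B | (B -> A) = 2 | 1 = 2
~A = ~1 = 0
(B | (B -> A)) | ~A = 2 | 0 = 2
((B | A) <-> ((A | B) & (A -> A))) -> ((B | (B -> A)) | ~A) = 3 -> 2 = 2
No assignment yields a value below 2, so this is the minimum.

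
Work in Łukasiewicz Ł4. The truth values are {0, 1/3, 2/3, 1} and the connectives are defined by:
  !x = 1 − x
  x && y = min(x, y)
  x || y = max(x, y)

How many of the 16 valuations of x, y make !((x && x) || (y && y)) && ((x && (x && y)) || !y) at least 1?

x = 0, y = 0 ↦ 1  ≥
x = 0, y = 1/3 ↦ 2/3  <
x = 0, y = 2/3 ↦ 1/3  <
x = 0, y = 1 ↦ 0  <
x = 1/3, y = 0 ↦ 2/3  <
x = 1/3, y = 1/3 ↦ 2/3  <
x = 1/3, y = 2/3 ↦ 1/3  <
x = 1/3, y = 1 ↦ 0  <
x = 2/3, y = 0 ↦ 1/3  <
x = 2/3, y = 1/3 ↦ 1/3  <
x = 2/3, y = 2/3 ↦ 1/3  <
x = 2/3, y = 1 ↦ 0  <
x = 1, y = 0 ↦ 0  <
x = 1, y = 1/3 ↦ 0  <
x = 1, y = 2/3 ↦ 0  <
x = 1, y = 1 ↦ 0  <
So 1 of the 16 assignments meets the threshold.

1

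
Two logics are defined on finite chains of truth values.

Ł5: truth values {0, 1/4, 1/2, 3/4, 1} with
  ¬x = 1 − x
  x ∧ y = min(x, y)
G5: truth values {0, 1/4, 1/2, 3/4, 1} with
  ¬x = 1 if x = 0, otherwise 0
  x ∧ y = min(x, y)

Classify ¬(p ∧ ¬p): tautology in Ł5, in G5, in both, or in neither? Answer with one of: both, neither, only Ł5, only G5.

In Ł5: at p = 1/4 the value is 3/4 — not a tautology.
In G5: every assignment gives 1 — tautology.

only G5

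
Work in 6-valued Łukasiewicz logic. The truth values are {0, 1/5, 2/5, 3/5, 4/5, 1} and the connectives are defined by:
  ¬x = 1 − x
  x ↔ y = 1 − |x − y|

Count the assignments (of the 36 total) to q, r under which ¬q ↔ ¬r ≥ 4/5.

value 1: 6 assignments (counts)
value 4/5: 10 assignments (counts)
value 3/5: 8 assignments
value 2/5: 6 assignments
value 1/5: 4 assignments
value 0: 2 assignments
So 16 of the 36 assignments meet the threshold.

16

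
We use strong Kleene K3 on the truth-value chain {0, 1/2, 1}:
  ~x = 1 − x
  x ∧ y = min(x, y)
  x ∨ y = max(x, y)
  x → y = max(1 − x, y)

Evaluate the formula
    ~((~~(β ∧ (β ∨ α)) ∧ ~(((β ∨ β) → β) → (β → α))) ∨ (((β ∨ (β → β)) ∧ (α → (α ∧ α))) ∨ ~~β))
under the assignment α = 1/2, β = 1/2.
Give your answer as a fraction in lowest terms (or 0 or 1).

1/2

β ∨ α = 1/2 ∨ 1/2 = 1/2
β ∧ (β ∨ α) = 1/2 ∧ 1/2 = 1/2
~(β ∧ (β ∨ α)) = ~1/2 = 1/2
~~(β ∧ (β ∨ α)) = ~1/2 = 1/2
β ∨ β = 1/2 ∨ 1/2 = 1/2
(β ∨ β) → β = 1/2 → 1/2 = 1/2
β → α = 1/2 → 1/2 = 1/2
((β ∨ β) → β) → (β → α) = 1/2 → 1/2 = 1/2
~(((β ∨ β) → β) → (β → α)) = ~1/2 = 1/2
~~(β ∧ (β ∨ α)) ∧ ~(((β ∨ β) → β) → (β → α)) = 1/2 ∧ 1/2 = 1/2
β → β = 1/2 → 1/2 = 1/2
β ∨ (β → β) = 1/2 ∨ 1/2 = 1/2
α ∧ α = 1/2 ∧ 1/2 = 1/2
α → (α ∧ α) = 1/2 → 1/2 = 1/2
(β ∨ (β → β)) ∧ (α → (α ∧ α)) = 1/2 ∧ 1/2 = 1/2
~β = ~1/2 = 1/2
~~β = ~1/2 = 1/2
((β ∨ (β → β)) ∧ (α → (α ∧ α))) ∨ ~~β = 1/2 ∨ 1/2 = 1/2
(~~(β ∧ (β ∨ α)) ∧ ~(((β ∨ β) → β) → (β → α))) ∨ (((β ∨ (β → β)) ∧ (α → (α ∧ α))) ∨ ~~β) = 1/2 ∨ 1/2 = 1/2
~((~~(β ∧ (β ∨ α)) ∧ ~(((β ∨ β) → β) → (β → α))) ∨ (((β ∨ (β → β)) ∧ (α → (α ∧ α))) ∨ ~~β)) = ~1/2 = 1/2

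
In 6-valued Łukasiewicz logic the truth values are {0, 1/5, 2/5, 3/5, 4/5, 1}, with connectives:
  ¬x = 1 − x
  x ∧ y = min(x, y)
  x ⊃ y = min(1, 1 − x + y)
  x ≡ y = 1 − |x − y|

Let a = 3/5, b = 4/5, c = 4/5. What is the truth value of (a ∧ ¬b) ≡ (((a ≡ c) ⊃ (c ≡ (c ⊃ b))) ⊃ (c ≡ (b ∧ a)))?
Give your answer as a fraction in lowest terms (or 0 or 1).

2/5

¬b = ¬4/5 = 1/5
a ∧ ¬b = 3/5 ∧ 1/5 = 1/5
a ≡ c = 3/5 ≡ 4/5 = 4/5
c ⊃ b = 4/5 ⊃ 4/5 = 1
c ≡ (c ⊃ b) = 4/5 ≡ 1 = 4/5
(a ≡ c) ⊃ (c ≡ (c ⊃ b)) = 4/5 ⊃ 4/5 = 1
b ∧ a = 4/5 ∧ 3/5 = 3/5
c ≡ (b ∧ a) = 4/5 ≡ 3/5 = 4/5
((a ≡ c) ⊃ (c ≡ (c ⊃ b))) ⊃ (c ≡ (b ∧ a)) = 1 ⊃ 4/5 = 4/5
(a ∧ ¬b) ≡ (((a ≡ c) ⊃ (c ≡ (c ⊃ b))) ⊃ (c ≡ (b ∧ a))) = 1/5 ≡ 4/5 = 2/5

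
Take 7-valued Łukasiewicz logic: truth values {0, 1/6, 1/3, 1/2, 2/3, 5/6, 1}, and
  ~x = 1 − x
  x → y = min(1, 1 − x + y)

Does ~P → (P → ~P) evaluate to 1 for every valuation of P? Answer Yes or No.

Yes

P = 0 ↦ 1
P = 1/6 ↦ 1
P = 1/3 ↦ 1
P = 1/2 ↦ 1
P = 2/3 ↦ 1
P = 5/6 ↦ 1
P = 1 ↦ 1
Every assignment gives a value ≥ 1.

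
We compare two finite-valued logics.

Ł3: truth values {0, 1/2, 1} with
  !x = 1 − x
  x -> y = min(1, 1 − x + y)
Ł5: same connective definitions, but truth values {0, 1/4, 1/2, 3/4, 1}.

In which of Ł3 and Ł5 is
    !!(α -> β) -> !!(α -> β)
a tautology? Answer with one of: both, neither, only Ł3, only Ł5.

both

In Ł3: every assignment gives 1 — tautology.
In Ł5: every assignment gives 1 — tautology.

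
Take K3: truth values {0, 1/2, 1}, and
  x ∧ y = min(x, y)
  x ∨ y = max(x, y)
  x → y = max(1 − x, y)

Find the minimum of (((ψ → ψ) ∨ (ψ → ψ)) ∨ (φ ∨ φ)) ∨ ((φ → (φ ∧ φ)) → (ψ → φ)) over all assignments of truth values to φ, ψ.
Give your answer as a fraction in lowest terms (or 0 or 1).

Take φ = 0, ψ = 1/2:
ψ → ψ = 1/2 → 1/2 = 1/2
ψ → ψ = 1/2 → 1/2 = 1/2
(ψ → ψ) ∨ (ψ → ψ) = 1/2 ∨ 1/2 = 1/2
φ ∨ φ = 0 ∨ 0 = 0
((ψ → ψ) ∨ (ψ → ψ)) ∨ (φ ∨ φ) = 1/2 ∨ 0 = 1/2
φ ∧ φ = 0 ∧ 0 = 0
φ → (φ ∧ φ) = 0 → 0 = 1
ψ → φ = 1/2 → 0 = 1/2
(φ → (φ ∧ φ)) → (ψ → φ) = 1 → 1/2 = 1/2
(((ψ → ψ) ∨ (ψ → ψ)) ∨ (φ ∨ φ)) ∨ ((φ → (φ ∧ φ)) → (ψ → φ)) = 1/2 ∨ 1/2 = 1/2
No assignment yields a value below 1/2, so this is the minimum.

1/2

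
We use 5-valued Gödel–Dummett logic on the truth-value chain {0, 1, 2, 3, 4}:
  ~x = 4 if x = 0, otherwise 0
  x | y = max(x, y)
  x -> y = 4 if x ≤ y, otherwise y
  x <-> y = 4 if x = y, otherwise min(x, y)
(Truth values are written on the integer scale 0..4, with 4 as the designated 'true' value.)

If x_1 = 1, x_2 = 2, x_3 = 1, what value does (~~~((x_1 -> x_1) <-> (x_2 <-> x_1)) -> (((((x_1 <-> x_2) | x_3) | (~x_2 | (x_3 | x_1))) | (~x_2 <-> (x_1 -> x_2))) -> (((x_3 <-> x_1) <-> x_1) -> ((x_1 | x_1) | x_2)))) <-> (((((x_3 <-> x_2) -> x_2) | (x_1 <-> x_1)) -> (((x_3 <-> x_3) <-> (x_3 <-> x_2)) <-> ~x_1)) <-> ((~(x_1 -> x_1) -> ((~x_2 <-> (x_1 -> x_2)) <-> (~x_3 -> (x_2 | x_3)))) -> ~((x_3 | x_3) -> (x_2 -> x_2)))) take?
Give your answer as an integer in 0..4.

x_1 -> x_1 = 1 -> 1 = 4
x_2 <-> x_1 = 2 <-> 1 = 1
(x_1 -> x_1) <-> (x_2 <-> x_1) = 4 <-> 1 = 1
~((x_1 -> x_1) <-> (x_2 <-> x_1)) = ~1 = 0
~~((x_1 -> x_1) <-> (x_2 <-> x_1)) = ~0 = 4
~~~((x_1 -> x_1) <-> (x_2 <-> x_1)) = ~4 = 0
x_1 <-> x_2 = 1 <-> 2 = 1
(x_1 <-> x_2) | x_3 = 1 | 1 = 1
~x_2 = ~2 = 0
x_3 | x_1 = 1 | 1 = 1
~x_2 | (x_3 | x_1) = 0 | 1 = 1
((x_1 <-> x_2) | x_3) | (~x_2 | (x_3 | x_1)) = 1 | 1 = 1
~x_2 = ~2 = 0
x_1 -> x_2 = 1 -> 2 = 4
~x_2 <-> (x_1 -> x_2) = 0 <-> 4 = 0
(((x_1 <-> x_2) | x_3) | (~x_2 | (x_3 | x_1))) | (~x_2 <-> (x_1 -> x_2)) = 1 | 0 = 1
x_3 <-> x_1 = 1 <-> 1 = 4
(x_3 <-> x_1) <-> x_1 = 4 <-> 1 = 1
x_1 | x_1 = 1 | 1 = 1
(x_1 | x_1) | x_2 = 1 | 2 = 2
((x_3 <-> x_1) <-> x_1) -> ((x_1 | x_1) | x_2) = 1 -> 2 = 4
((((x_1 <-> x_2) | x_3) | (~x_2 | (x_3 | x_1))) | (~x_2 <-> (x_1 -> x_2))) -> (((x_3 <-> x_1) <-> x_1) -> ((x_1 | x_1) | x_2)) = 1 -> 4 = 4
~~~((x_1 -> x_1) <-> (x_2 <-> x_1)) -> (((((x_1 <-> x_2) | x_3) | (~x_2 | (x_3 | x_1))) | (~x_2 <-> (x_1 -> x_2))) -> (((x_3 <-> x_1) <-> x_1) -> ((x_1 | x_1) | x_2))) = 0 -> 4 = 4
x_3 <-> x_2 = 1 <-> 2 = 1
(x_3 <-> x_2) -> x_2 = 1 -> 2 = 4
x_1 <-> x_1 = 1 <-> 1 = 4
((x_3 <-> x_2) -> x_2) | (x_1 <-> x_1) = 4 | 4 = 4
x_3 <-> x_3 = 1 <-> 1 = 4
x_3 <-> x_2 = 1 <-> 2 = 1
(x_3 <-> x_3) <-> (x_3 <-> x_2) = 4 <-> 1 = 1
~x_1 = ~1 = 0
((x_3 <-> x_3) <-> (x_3 <-> x_2)) <-> ~x_1 = 1 <-> 0 = 0
(((x_3 <-> x_2) -> x_2) | (x_1 <-> x_1)) -> (((x_3 <-> x_3) <-> (x_3 <-> x_2)) <-> ~x_1) = 4 -> 0 = 0
x_1 -> x_1 = 1 -> 1 = 4
~(x_1 -> x_1) = ~4 = 0
~x_2 = ~2 = 0
x_1 -> x_2 = 1 -> 2 = 4
~x_2 <-> (x_1 -> x_2) = 0 <-> 4 = 0
~x_3 = ~1 = 0
x_2 | x_3 = 2 | 1 = 2
~x_3 -> (x_2 | x_3) = 0 -> 2 = 4
(~x_2 <-> (x_1 -> x_2)) <-> (~x_3 -> (x_2 | x_3)) = 0 <-> 4 = 0
~(x_1 -> x_1) -> ((~x_2 <-> (x_1 -> x_2)) <-> (~x_3 -> (x_2 | x_3))) = 0 -> 0 = 4
x_3 | x_3 = 1 | 1 = 1
x_2 -> x_2 = 2 -> 2 = 4
(x_3 | x_3) -> (x_2 -> x_2) = 1 -> 4 = 4
~((x_3 | x_3) -> (x_2 -> x_2)) = ~4 = 0
(~(x_1 -> x_1) -> ((~x_2 <-> (x_1 -> x_2)) <-> (~x_3 -> (x_2 | x_3)))) -> ~((x_3 | x_3) -> (x_2 -> x_2)) = 4 -> 0 = 0
((((x_3 <-> x_2) -> x_2) | (x_1 <-> x_1)) -> (((x_3 <-> x_3) <-> (x_3 <-> x_2)) <-> ~x_1)) <-> ((~(x_1 -> x_1) -> ((~x_2 <-> (x_1 -> x_2)) <-> (~x_3 -> (x_2 | x_3)))) -> ~((x_3 | x_3) -> (x_2 -> x_2))) = 0 <-> 0 = 4
(~~~((x_1 -> x_1) <-> (x_2 <-> x_1)) -> (((((x_1 <-> x_2) | x_3) | (~x_2 | (x_3 | x_1))) | (~x_2 <-> (x_1 -> x_2))) -> (((x_3 <-> x_1) <-> x_1) -> ((x_1 | x_1) | x_2)))) <-> (((((x_3 <-> x_2) -> x_2) | (x_1 <-> x_1)) -> (((x_3 <-> x_3) <-> (x_3 <-> x_2)) <-> ~x_1)) <-> ((~(x_1 -> x_1) -> ((~x_2 <-> (x_1 -> x_2)) <-> (~x_3 -> (x_2 | x_3)))) -> ~((x_3 | x_3) -> (x_2 -> x_2)))) = 4 <-> 4 = 4

4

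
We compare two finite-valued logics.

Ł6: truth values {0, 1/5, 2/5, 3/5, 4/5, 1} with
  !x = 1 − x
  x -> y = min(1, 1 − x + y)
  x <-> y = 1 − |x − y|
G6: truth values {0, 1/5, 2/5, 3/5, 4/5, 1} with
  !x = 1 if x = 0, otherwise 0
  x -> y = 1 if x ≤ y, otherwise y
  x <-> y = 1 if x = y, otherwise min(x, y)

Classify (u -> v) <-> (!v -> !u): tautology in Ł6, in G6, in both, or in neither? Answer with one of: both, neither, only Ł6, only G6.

In Ł6: every assignment gives 1 — tautology.
In G6: at u = 2/5, v = 1/5 the value is 1/5 — not a tautology.

only Ł6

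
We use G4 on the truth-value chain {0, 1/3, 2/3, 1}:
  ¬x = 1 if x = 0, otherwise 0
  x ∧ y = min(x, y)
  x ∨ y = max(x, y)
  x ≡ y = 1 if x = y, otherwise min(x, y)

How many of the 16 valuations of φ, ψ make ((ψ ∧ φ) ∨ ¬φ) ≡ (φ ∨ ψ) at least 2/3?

7

φ = 0, ψ = 0 ↦ 0  <
φ = 0, ψ = 1/3 ↦ 1/3  <
φ = 0, ψ = 2/3 ↦ 2/3  ≥
φ = 0, ψ = 1 ↦ 1  ≥
φ = 1/3, ψ = 0 ↦ 0  <
φ = 1/3, ψ = 1/3 ↦ 1  ≥
φ = 1/3, ψ = 2/3 ↦ 1/3  <
φ = 1/3, ψ = 1 ↦ 1/3  <
φ = 2/3, ψ = 0 ↦ 0  <
φ = 2/3, ψ = 1/3 ↦ 1/3  <
φ = 2/3, ψ = 2/3 ↦ 1  ≥
φ = 2/3, ψ = 1 ↦ 2/3  ≥
φ = 1, ψ = 0 ↦ 0  <
φ = 1, ψ = 1/3 ↦ 1/3  <
φ = 1, ψ = 2/3 ↦ 2/3  ≥
φ = 1, ψ = 1 ↦ 1  ≥
So 7 of the 16 assignments meet the threshold.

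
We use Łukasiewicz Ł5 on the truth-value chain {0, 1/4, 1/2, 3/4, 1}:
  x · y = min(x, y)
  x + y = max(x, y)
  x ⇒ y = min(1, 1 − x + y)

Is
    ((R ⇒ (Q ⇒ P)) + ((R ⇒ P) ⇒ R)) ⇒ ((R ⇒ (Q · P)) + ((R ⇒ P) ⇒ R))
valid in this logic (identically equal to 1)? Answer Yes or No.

No

Counterexample: take P = 0, Q = 0, R = 1/4.
Q ⇒ P = 0 ⇒ 0 = 1
R ⇒ (Q ⇒ P) = 1/4 ⇒ 1 = 1
R ⇒ P = 1/4 ⇒ 0 = 3/4
(R ⇒ P) ⇒ R = 3/4 ⇒ 1/4 = 1/2
(R ⇒ (Q ⇒ P)) + ((R ⇒ P) ⇒ R) = 1 + 1/2 = 1
Q · P = 0 · 0 = 0
R ⇒ (Q · P) = 1/4 ⇒ 0 = 3/4
R ⇒ P = 1/4 ⇒ 0 = 3/4
(R ⇒ P) ⇒ R = 3/4 ⇒ 1/4 = 1/2
(R ⇒ (Q · P)) + ((R ⇒ P) ⇒ R) = 3/4 + 1/2 = 3/4
((R ⇒ (Q ⇒ P)) + ((R ⇒ P) ⇒ R)) ⇒ ((R ⇒ (Q · P)) + ((R ⇒ P) ⇒ R)) = 1 ⇒ 3/4 = 3/4
This gives 3/4 ≠ 1.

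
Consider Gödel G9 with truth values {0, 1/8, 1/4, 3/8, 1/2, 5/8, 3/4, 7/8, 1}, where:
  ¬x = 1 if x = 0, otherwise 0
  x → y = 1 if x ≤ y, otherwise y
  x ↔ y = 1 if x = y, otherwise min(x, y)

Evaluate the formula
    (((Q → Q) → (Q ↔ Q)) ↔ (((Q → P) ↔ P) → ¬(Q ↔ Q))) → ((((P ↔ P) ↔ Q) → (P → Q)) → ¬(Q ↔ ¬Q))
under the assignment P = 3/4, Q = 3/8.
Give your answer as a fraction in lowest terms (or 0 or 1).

1

Q → Q = 3/8 → 3/8 = 1
Q ↔ Q = 3/8 ↔ 3/8 = 1
(Q → Q) → (Q ↔ Q) = 1 → 1 = 1
Q → P = 3/8 → 3/4 = 1
(Q → P) ↔ P = 1 ↔ 3/4 = 3/4
Q ↔ Q = 3/8 ↔ 3/8 = 1
¬(Q ↔ Q) = ¬1 = 0
((Q → P) ↔ P) → ¬(Q ↔ Q) = 3/4 → 0 = 0
((Q → Q) → (Q ↔ Q)) ↔ (((Q → P) ↔ P) → ¬(Q ↔ Q)) = 1 ↔ 0 = 0
P ↔ P = 3/4 ↔ 3/4 = 1
(P ↔ P) ↔ Q = 1 ↔ 3/8 = 3/8
P → Q = 3/4 → 3/8 = 3/8
((P ↔ P) ↔ Q) → (P → Q) = 3/8 → 3/8 = 1
¬Q = ¬3/8 = 0
Q ↔ ¬Q = 3/8 ↔ 0 = 0
¬(Q ↔ ¬Q) = ¬0 = 1
(((P ↔ P) ↔ Q) → (P → Q)) → ¬(Q ↔ ¬Q) = 1 → 1 = 1
(((Q → Q) → (Q ↔ Q)) ↔ (((Q → P) ↔ P) → ¬(Q ↔ Q))) → ((((P ↔ P) ↔ Q) → (P → Q)) → ¬(Q ↔ ¬Q)) = 0 → 1 = 1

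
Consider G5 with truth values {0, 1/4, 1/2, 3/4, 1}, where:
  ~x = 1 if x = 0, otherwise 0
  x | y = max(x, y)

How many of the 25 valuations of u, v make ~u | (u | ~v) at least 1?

13

value 1: 13 assignments (counts)
value 3/4: 4 assignments
value 1/2: 4 assignments
value 1/4: 4 assignments
So 13 of the 25 assignments meet the threshold.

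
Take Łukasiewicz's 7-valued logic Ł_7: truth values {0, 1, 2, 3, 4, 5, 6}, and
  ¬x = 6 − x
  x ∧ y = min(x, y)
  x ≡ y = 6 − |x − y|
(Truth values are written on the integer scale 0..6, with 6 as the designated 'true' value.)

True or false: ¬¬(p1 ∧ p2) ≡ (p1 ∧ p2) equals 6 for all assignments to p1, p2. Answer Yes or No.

At p1 = 4, p2 = 2, for instance:
p1 ∧ p2 = 4 ∧ 2 = 2
¬(p1 ∧ p2) = ¬2 = 4
¬¬(p1 ∧ p2) = ¬4 = 2
¬¬(p1 ∧ p2) ≡ (p1 ∧ p2) = 2 ≡ 2 = 6
and checking the remaining 48 assignments likewise gives ≥ 6 in every case.

Yes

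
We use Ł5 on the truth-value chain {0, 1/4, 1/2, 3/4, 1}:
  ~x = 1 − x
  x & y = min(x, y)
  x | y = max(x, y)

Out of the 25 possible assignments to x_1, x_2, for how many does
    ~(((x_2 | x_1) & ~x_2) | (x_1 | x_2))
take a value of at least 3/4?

4

value 1: 1 assignment (counts)
value 3/4: 3 assignments (counts)
value 1/2: 5 assignments
value 1/4: 7 assignments
value 0: 9 assignments
So 4 of the 25 assignments meet the threshold.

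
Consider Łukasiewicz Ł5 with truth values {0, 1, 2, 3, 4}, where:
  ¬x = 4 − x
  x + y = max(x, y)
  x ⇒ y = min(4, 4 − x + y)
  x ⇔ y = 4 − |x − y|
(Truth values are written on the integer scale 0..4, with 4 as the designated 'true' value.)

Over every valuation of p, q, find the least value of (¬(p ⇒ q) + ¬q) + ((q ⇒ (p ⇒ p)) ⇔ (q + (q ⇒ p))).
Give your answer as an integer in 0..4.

Take p = 0, q = 2:
p ⇒ q = 0 ⇒ 2 = 4
¬(p ⇒ q) = ¬4 = 0
¬q = ¬2 = 2
¬(p ⇒ q) + ¬q = 0 + 2 = 2
p ⇒ p = 0 ⇒ 0 = 4
q ⇒ (p ⇒ p) = 2 ⇒ 4 = 4
q ⇒ p = 2 ⇒ 0 = 2
q + (q ⇒ p) = 2 + 2 = 2
(q ⇒ (p ⇒ p)) ⇔ (q + (q ⇒ p)) = 4 ⇔ 2 = 2
(¬(p ⇒ q) + ¬q) + ((q ⇒ (p ⇒ p)) ⇔ (q + (q ⇒ p))) = 2 + 2 = 2
No assignment yields a value below 2, so this is the minimum.

2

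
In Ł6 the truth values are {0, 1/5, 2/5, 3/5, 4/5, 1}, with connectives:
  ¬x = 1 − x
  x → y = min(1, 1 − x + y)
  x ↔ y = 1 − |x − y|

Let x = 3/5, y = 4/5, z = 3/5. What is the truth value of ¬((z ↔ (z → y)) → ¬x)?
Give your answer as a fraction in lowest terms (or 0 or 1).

z → y = 3/5 → 4/5 = 1
z ↔ (z → y) = 3/5 ↔ 1 = 3/5
¬x = ¬3/5 = 2/5
(z ↔ (z → y)) → ¬x = 3/5 → 2/5 = 4/5
¬((z ↔ (z → y)) → ¬x) = ¬4/5 = 1/5

1/5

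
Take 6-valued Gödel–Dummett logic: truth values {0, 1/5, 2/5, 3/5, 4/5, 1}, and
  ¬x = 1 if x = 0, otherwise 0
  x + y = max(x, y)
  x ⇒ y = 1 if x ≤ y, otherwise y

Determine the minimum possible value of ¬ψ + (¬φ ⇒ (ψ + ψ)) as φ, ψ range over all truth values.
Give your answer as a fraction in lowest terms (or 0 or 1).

Take φ = 0, ψ = 1/5:
¬ψ = ¬1/5 = 0
¬φ = ¬0 = 1
ψ + ψ = 1/5 + 1/5 = 1/5
¬φ ⇒ (ψ + ψ) = 1 ⇒ 1/5 = 1/5
¬ψ + (¬φ ⇒ (ψ + ψ)) = 0 + 1/5 = 1/5
No assignment yields a value below 1/5, so this is the minimum.

1/5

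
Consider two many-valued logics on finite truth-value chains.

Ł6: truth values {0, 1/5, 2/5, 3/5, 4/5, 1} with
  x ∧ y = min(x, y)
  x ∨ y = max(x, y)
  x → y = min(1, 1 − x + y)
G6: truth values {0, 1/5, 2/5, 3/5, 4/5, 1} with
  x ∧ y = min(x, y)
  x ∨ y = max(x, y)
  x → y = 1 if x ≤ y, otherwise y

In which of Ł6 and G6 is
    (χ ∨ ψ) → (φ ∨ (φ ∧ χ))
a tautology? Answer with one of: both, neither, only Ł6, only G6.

In Ł6: at φ = 0, ψ = 0, χ = 1/5 the value is 4/5 — not a tautology.
In G6: at φ = 0, ψ = 0, χ = 1/5 the value is 0 — not a tautology.

neither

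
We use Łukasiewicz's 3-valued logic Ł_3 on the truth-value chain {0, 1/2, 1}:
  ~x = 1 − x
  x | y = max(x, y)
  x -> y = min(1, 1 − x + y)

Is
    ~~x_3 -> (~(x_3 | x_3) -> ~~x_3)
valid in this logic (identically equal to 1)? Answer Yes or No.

x_3 = 0 ↦ 1
x_3 = 1/2 ↦ 1
x_3 = 1 ↦ 1
Every assignment gives a value ≥ 1.

Yes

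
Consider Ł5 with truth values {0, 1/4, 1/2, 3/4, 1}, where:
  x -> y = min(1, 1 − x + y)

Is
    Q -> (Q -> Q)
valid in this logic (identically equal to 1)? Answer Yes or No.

Q = 0 ↦ 1
Q = 1/4 ↦ 1
Q = 1/2 ↦ 1
Q = 3/4 ↦ 1
Q = 1 ↦ 1
Every assignment gives a value ≥ 1.

Yes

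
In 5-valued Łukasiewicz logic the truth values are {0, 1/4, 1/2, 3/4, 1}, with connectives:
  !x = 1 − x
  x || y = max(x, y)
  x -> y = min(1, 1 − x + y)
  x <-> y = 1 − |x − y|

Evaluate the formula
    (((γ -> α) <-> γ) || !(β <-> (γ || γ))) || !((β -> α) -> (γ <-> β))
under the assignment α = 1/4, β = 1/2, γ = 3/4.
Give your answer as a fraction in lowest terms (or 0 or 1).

3/4

γ -> α = 3/4 -> 1/4 = 1/2
(γ -> α) <-> γ = 1/2 <-> 3/4 = 3/4
γ || γ = 3/4 || 3/4 = 3/4
β <-> (γ || γ) = 1/2 <-> 3/4 = 3/4
!(β <-> (γ || γ)) = !3/4 = 1/4
((γ -> α) <-> γ) || !(β <-> (γ || γ)) = 3/4 || 1/4 = 3/4
β -> α = 1/2 -> 1/4 = 3/4
γ <-> β = 3/4 <-> 1/2 = 3/4
(β -> α) -> (γ <-> β) = 3/4 -> 3/4 = 1
!((β -> α) -> (γ <-> β)) = !1 = 0
(((γ -> α) <-> γ) || !(β <-> (γ || γ))) || !((β -> α) -> (γ <-> β)) = 3/4 || 0 = 3/4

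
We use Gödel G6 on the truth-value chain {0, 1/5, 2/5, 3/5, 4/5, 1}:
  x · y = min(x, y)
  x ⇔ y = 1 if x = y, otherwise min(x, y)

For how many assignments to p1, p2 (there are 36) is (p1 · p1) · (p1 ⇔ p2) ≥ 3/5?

9

value 1: 1 assignment (counts)
value 4/5: 3 assignments (counts)
value 3/5: 5 assignments (counts)
value 2/5: 7 assignments
value 1/5: 9 assignments
value 0: 11 assignments
So 9 of the 36 assignments meet the threshold.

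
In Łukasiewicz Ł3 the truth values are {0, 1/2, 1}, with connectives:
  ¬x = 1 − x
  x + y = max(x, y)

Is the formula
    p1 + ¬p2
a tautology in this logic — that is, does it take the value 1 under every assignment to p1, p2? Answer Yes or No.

No

Counterexample: take p1 = 0, p2 = 1/2.
¬p2 = ¬1/2 = 1/2
p1 + ¬p2 = 0 + 1/2 = 1/2
This gives 1/2 ≠ 1.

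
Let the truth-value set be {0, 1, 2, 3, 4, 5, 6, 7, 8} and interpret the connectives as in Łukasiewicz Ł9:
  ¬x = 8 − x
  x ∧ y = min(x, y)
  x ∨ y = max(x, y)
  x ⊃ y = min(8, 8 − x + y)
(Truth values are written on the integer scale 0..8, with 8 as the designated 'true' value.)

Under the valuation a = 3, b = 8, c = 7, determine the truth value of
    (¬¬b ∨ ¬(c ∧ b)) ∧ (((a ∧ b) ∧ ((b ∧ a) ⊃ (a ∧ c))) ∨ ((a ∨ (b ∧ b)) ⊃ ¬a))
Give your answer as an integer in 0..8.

¬b = ¬8 = 0
¬¬b = ¬0 = 8
c ∧ b = 7 ∧ 8 = 7
¬(c ∧ b) = ¬7 = 1
¬¬b ∨ ¬(c ∧ b) = 8 ∨ 1 = 8
a ∧ b = 3 ∧ 8 = 3
b ∧ a = 8 ∧ 3 = 3
a ∧ c = 3 ∧ 7 = 3
(b ∧ a) ⊃ (a ∧ c) = 3 ⊃ 3 = 8
(a ∧ b) ∧ ((b ∧ a) ⊃ (a ∧ c)) = 3 ∧ 8 = 3
b ∧ b = 8 ∧ 8 = 8
a ∨ (b ∧ b) = 3 ∨ 8 = 8
¬a = ¬3 = 5
(a ∨ (b ∧ b)) ⊃ ¬a = 8 ⊃ 5 = 5
((a ∧ b) ∧ ((b ∧ a) ⊃ (a ∧ c))) ∨ ((a ∨ (b ∧ b)) ⊃ ¬a) = 3 ∨ 5 = 5
(¬¬b ∨ ¬(c ∧ b)) ∧ (((a ∧ b) ∧ ((b ∧ a) ⊃ (a ∧ c))) ∨ ((a ∨ (b ∧ b)) ⊃ ¬a)) = 8 ∧ 5 = 5

5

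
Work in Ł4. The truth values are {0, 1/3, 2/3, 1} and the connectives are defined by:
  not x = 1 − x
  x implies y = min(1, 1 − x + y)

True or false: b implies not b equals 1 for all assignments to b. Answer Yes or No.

Counterexample: take b = 2/3.
not b = not 2/3 = 1/3
b implies not b = 2/3 implies 1/3 = 2/3
This gives 2/3 ≠ 1.

No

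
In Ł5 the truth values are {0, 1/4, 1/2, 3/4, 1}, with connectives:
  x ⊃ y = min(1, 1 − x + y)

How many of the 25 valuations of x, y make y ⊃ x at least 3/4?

value 1: 15 assignments (counts)
value 3/4: 4 assignments (counts)
value 1/2: 3 assignments
value 1/4: 2 assignments
value 0: 1 assignment
So 19 of the 25 assignments meet the threshold.

19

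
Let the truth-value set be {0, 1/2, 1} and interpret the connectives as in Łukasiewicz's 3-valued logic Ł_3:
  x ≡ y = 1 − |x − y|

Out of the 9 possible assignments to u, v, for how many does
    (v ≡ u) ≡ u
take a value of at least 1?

4

u = 0, v = 0 ↦ 0  <
u = 0, v = 1/2 ↦ 1/2  <
u = 0, v = 1 ↦ 1  ≥
u = 1/2, v = 0 ↦ 1  ≥
u = 1/2, v = 1/2 ↦ 1/2  <
u = 1/2, v = 1 ↦ 1  ≥
u = 1, v = 0 ↦ 0  <
u = 1, v = 1/2 ↦ 1/2  <
u = 1, v = 1 ↦ 1  ≥
So 4 of the 9 assignments meet the threshold.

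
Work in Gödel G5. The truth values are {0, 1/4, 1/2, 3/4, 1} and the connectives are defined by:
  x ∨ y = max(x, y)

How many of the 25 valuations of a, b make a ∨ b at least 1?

9

value 1: 9 assignments (counts)
value 3/4: 7 assignments
value 1/2: 5 assignments
value 1/4: 3 assignments
value 0: 1 assignment
So 9 of the 25 assignments meet the threshold.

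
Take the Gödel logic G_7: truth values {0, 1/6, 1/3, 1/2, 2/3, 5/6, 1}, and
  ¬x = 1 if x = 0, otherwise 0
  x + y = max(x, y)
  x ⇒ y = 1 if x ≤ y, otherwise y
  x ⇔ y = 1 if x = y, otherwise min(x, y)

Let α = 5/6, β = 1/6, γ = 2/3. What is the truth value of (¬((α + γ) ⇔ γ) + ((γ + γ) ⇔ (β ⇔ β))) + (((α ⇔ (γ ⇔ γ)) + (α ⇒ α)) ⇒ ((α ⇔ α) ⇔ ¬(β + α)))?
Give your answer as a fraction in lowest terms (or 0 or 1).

α + γ = 5/6 + 2/3 = 5/6
(α + γ) ⇔ γ = 5/6 ⇔ 2/3 = 2/3
¬((α + γ) ⇔ γ) = ¬2/3 = 0
γ + γ = 2/3 + 2/3 = 2/3
β ⇔ β = 1/6 ⇔ 1/6 = 1
(γ + γ) ⇔ (β ⇔ β) = 2/3 ⇔ 1 = 2/3
¬((α + γ) ⇔ γ) + ((γ + γ) ⇔ (β ⇔ β)) = 0 + 2/3 = 2/3
γ ⇔ γ = 2/3 ⇔ 2/3 = 1
α ⇔ (γ ⇔ γ) = 5/6 ⇔ 1 = 5/6
α ⇒ α = 5/6 ⇒ 5/6 = 1
(α ⇔ (γ ⇔ γ)) + (α ⇒ α) = 5/6 + 1 = 1
α ⇔ α = 5/6 ⇔ 5/6 = 1
β + α = 1/6 + 5/6 = 5/6
¬(β + α) = ¬5/6 = 0
(α ⇔ α) ⇔ ¬(β + α) = 1 ⇔ 0 = 0
((α ⇔ (γ ⇔ γ)) + (α ⇒ α)) ⇒ ((α ⇔ α) ⇔ ¬(β + α)) = 1 ⇒ 0 = 0
(¬((α + γ) ⇔ γ) + ((γ + γ) ⇔ (β ⇔ β))) + (((α ⇔ (γ ⇔ γ)) + (α ⇒ α)) ⇒ ((α ⇔ α) ⇔ ¬(β + α))) = 2/3 + 0 = 2/3

2/3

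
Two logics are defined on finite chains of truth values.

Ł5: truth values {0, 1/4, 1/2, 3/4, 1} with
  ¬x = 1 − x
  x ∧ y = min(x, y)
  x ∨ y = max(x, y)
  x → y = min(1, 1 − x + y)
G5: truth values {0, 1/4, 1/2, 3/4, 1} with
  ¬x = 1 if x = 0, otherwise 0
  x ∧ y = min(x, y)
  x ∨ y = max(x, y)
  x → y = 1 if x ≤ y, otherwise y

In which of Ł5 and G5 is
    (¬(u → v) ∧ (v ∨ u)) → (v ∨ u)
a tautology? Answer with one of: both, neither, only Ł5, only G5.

In Ł5: every assignment gives 1 — tautology.
In G5: every assignment gives 1 — tautology.

both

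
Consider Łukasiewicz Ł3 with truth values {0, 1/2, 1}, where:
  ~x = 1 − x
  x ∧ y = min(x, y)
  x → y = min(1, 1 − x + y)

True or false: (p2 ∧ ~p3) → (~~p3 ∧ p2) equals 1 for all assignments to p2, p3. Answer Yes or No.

Counterexample: take p2 = 1/2, p3 = 0.
~p3 = ~0 = 1
p2 ∧ ~p3 = 1/2 ∧ 1 = 1/2
~p3 = ~0 = 1
~~p3 = ~1 = 0
~~p3 ∧ p2 = 0 ∧ 1/2 = 0
(p2 ∧ ~p3) → (~~p3 ∧ p2) = 1/2 → 0 = 1/2
This gives 1/2 ≠ 1.

No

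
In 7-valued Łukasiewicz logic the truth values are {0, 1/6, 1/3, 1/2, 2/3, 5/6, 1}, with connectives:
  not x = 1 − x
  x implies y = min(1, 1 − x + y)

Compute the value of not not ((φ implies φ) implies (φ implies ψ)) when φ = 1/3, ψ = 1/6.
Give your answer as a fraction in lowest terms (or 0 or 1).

5/6

φ implies φ = 1/3 implies 1/3 = 1
φ implies ψ = 1/3 implies 1/6 = 5/6
(φ implies φ) implies (φ implies ψ) = 1 implies 5/6 = 5/6
not ((φ implies φ) implies (φ implies ψ)) = not 5/6 = 1/6
not not ((φ implies φ) implies (φ implies ψ)) = not 1/6 = 5/6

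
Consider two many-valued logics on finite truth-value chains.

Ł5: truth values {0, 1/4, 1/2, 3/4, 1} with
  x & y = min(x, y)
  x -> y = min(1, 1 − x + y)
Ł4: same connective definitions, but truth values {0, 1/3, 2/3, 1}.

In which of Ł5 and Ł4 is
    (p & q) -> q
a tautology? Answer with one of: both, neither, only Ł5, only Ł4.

both

In Ł5: every assignment gives 1 — tautology.
In Ł4: every assignment gives 1 — tautology.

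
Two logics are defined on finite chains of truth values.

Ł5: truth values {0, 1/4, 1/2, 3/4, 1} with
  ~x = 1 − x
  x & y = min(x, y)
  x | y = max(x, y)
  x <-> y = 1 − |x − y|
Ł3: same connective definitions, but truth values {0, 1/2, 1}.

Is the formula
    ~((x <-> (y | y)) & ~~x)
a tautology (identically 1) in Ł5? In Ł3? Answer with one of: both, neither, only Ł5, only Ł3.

neither

In Ł5: at x = 1/4, y = 0 the value is 3/4 — not a tautology.
In Ł3: at x = 1/2, y = 0 the value is 1/2 — not a tautology.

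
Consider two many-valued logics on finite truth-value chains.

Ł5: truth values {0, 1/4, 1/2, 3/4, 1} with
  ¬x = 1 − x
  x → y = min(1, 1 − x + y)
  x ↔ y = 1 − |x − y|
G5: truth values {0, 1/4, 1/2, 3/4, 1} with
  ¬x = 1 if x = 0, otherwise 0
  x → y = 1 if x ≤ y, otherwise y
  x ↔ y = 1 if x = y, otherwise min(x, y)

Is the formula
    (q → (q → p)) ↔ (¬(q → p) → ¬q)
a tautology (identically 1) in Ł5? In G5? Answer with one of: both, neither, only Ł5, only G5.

In Ł5: every assignment gives 1 — tautology.
In G5: at p = 1/4, q = 1/2 the value is 1/4 — not a tautology.

only Ł5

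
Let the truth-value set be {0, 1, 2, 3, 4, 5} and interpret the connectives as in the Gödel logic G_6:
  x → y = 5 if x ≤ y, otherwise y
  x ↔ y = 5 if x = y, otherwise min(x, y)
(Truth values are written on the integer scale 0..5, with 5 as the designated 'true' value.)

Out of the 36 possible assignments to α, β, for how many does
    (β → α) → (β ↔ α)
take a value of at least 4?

22

value 5: 21 assignments (counts)
value 4: 1 assignment (counts)
value 3: 2 assignments
value 2: 3 assignments
value 1: 4 assignments
value 0: 5 assignments
So 22 of the 36 assignments meet the threshold.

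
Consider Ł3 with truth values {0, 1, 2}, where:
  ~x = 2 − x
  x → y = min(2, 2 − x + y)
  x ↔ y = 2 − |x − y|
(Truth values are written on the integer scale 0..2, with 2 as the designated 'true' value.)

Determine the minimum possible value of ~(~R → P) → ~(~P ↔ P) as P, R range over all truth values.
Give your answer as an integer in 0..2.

Take P = 1, R = 0:
~R = ~0 = 2
~R → P = 2 → 1 = 1
~(~R → P) = ~1 = 1
~P = ~1 = 1
~P ↔ P = 1 ↔ 1 = 2
~(~P ↔ P) = ~2 = 0
~(~R → P) → ~(~P ↔ P) = 1 → 0 = 1
No assignment yields a value below 1, so this is the minimum.

1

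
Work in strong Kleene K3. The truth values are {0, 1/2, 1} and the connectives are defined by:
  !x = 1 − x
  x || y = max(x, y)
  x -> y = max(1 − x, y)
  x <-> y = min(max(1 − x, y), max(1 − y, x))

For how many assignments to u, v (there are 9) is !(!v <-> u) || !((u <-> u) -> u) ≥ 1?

u = 0, v = 0 ↦ 1  ≥
u = 0, v = 1/2 ↦ 1  ≥
u = 0, v = 1 ↦ 1  ≥
u = 1/2, v = 0 ↦ 1/2  <
u = 1/2, v = 1/2 ↦ 1/2  <
u = 1/2, v = 1 ↦ 1/2  <
u = 1, v = 0 ↦ 0  <
u = 1, v = 1/2 ↦ 1/2  <
u = 1, v = 1 ↦ 1  ≥
So 4 of the 9 assignments meet the threshold.

4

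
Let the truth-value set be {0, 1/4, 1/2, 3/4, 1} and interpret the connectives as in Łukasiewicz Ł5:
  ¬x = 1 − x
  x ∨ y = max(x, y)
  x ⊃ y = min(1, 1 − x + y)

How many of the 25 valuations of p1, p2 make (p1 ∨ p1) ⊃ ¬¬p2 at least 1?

15

value 1: 15 assignments (counts)
value 3/4: 4 assignments
value 1/2: 3 assignments
value 1/4: 2 assignments
value 0: 1 assignment
So 15 of the 25 assignments meet the threshold.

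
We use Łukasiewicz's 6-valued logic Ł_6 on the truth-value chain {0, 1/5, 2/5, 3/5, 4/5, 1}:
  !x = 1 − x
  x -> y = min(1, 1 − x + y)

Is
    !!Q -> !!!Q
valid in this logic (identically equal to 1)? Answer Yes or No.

No

Counterexample: take Q = 3/5.
!Q = !3/5 = 2/5
!!Q = !2/5 = 3/5
!!Q = !2/5 = 3/5
!!!Q = !3/5 = 2/5
!!Q -> !!!Q = 3/5 -> 2/5 = 4/5
This gives 4/5 ≠ 1.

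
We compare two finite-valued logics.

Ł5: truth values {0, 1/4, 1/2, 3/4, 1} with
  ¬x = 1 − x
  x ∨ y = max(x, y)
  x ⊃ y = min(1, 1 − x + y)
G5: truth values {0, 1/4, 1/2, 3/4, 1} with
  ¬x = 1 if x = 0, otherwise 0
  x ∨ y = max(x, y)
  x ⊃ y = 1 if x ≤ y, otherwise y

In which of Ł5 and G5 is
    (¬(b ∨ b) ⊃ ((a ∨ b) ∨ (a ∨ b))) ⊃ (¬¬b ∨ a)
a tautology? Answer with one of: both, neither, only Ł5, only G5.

In Ł5: at a = 0, b = 1/4 the value is 3/4 — not a tautology.
In G5: every assignment gives 1 — tautology.

only G5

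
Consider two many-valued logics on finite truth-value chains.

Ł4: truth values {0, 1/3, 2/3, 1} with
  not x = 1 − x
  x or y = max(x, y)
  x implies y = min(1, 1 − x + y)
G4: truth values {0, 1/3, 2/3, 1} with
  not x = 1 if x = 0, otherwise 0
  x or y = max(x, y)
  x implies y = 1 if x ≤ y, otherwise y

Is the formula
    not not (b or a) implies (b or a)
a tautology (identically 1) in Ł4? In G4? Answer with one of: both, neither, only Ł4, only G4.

In Ł4: every assignment gives 1 — tautology.
In G4: at a = 0, b = 1/3 the value is 1/3 — not a tautology.

only Ł4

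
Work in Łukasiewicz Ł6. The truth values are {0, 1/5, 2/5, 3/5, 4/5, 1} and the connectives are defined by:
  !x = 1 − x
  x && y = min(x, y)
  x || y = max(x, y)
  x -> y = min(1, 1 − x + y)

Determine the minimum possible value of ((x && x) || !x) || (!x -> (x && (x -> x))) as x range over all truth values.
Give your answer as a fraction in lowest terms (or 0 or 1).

Take x = 1/5:
x && x = 1/5 && 1/5 = 1/5
!x = !1/5 = 4/5
(x && x) || !x = 1/5 || 4/5 = 4/5
!x = !1/5 = 4/5
x -> x = 1/5 -> 1/5 = 1
x && (x -> x) = 1/5 && 1 = 1/5
!x -> (x && (x -> x)) = 4/5 -> 1/5 = 2/5
((x && x) || !x) || (!x -> (x && (x -> x))) = 4/5 || 2/5 = 4/5
No assignment yields a value below 4/5, so this is the minimum.

4/5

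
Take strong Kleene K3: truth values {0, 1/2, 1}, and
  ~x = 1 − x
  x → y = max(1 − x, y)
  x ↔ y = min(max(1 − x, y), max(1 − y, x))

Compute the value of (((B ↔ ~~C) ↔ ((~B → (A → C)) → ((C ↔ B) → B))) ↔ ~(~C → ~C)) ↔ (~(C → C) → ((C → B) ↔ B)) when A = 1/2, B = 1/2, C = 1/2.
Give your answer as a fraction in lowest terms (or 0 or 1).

~C = ~1/2 = 1/2
~~C = ~1/2 = 1/2
B ↔ ~~C = 1/2 ↔ 1/2 = 1/2
~B = ~1/2 = 1/2
A → C = 1/2 → 1/2 = 1/2
~B → (A → C) = 1/2 → 1/2 = 1/2
C ↔ B = 1/2 ↔ 1/2 = 1/2
(C ↔ B) → B = 1/2 → 1/2 = 1/2
(~B → (A → C)) → ((C ↔ B) → B) = 1/2 → 1/2 = 1/2
(B ↔ ~~C) ↔ ((~B → (A → C)) → ((C ↔ B) → B)) = 1/2 ↔ 1/2 = 1/2
~C = ~1/2 = 1/2
~C = ~1/2 = 1/2
~C → ~C = 1/2 → 1/2 = 1/2
~(~C → ~C) = ~1/2 = 1/2
((B ↔ ~~C) ↔ ((~B → (A → C)) → ((C ↔ B) → B))) ↔ ~(~C → ~C) = 1/2 ↔ 1/2 = 1/2
C → C = 1/2 → 1/2 = 1/2
~(C → C) = ~1/2 = 1/2
C → B = 1/2 → 1/2 = 1/2
(C → B) ↔ B = 1/2 ↔ 1/2 = 1/2
~(C → C) → ((C → B) ↔ B) = 1/2 → 1/2 = 1/2
(((B ↔ ~~C) ↔ ((~B → (A → C)) → ((C ↔ B) → B))) ↔ ~(~C → ~C)) ↔ (~(C → C) → ((C → B) ↔ B)) = 1/2 ↔ 1/2 = 1/2

1/2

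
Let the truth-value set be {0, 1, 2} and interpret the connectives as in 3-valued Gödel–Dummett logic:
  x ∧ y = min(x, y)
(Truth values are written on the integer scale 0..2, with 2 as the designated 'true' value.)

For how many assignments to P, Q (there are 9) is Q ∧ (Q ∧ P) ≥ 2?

P = 0, Q = 0 ↦ 0  <
P = 0, Q = 1 ↦ 0  <
P = 0, Q = 2 ↦ 0  <
P = 1, Q = 0 ↦ 0  <
P = 1, Q = 1 ↦ 1  <
P = 1, Q = 2 ↦ 1  <
P = 2, Q = 0 ↦ 0  <
P = 2, Q = 1 ↦ 1  <
P = 2, Q = 2 ↦ 2  ≥
So 1 of the 9 assignments meets the threshold.

1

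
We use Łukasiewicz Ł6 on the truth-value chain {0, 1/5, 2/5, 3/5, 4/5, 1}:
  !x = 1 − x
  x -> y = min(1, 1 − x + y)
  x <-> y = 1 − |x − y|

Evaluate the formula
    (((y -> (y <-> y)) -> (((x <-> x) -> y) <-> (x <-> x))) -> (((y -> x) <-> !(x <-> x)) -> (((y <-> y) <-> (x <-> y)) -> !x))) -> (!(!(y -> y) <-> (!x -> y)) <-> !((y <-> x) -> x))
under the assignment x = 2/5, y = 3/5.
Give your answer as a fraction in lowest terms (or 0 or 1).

y <-> y = 3/5 <-> 3/5 = 1
y -> (y <-> y) = 3/5 -> 1 = 1
x <-> x = 2/5 <-> 2/5 = 1
(x <-> x) -> y = 1 -> 3/5 = 3/5
x <-> x = 2/5 <-> 2/5 = 1
((x <-> x) -> y) <-> (x <-> x) = 3/5 <-> 1 = 3/5
(y -> (y <-> y)) -> (((x <-> x) -> y) <-> (x <-> x)) = 1 -> 3/5 = 3/5
y -> x = 3/5 -> 2/5 = 4/5
x <-> x = 2/5 <-> 2/5 = 1
!(x <-> x) = !1 = 0
(y -> x) <-> !(x <-> x) = 4/5 <-> 0 = 1/5
y <-> y = 3/5 <-> 3/5 = 1
x <-> y = 2/5 <-> 3/5 = 4/5
(y <-> y) <-> (x <-> y) = 1 <-> 4/5 = 4/5
!x = !2/5 = 3/5
((y <-> y) <-> (x <-> y)) -> !x = 4/5 -> 3/5 = 4/5
((y -> x) <-> !(x <-> x)) -> (((y <-> y) <-> (x <-> y)) -> !x) = 1/5 -> 4/5 = 1
((y -> (y <-> y)) -> (((x <-> x) -> y) <-> (x <-> x))) -> (((y -> x) <-> !(x <-> x)) -> (((y <-> y) <-> (x <-> y)) -> !x)) = 3/5 -> 1 = 1
y -> y = 3/5 -> 3/5 = 1
!(y -> y) = !1 = 0
!x = !2/5 = 3/5
!x -> y = 3/5 -> 3/5 = 1
!(y -> y) <-> (!x -> y) = 0 <-> 1 = 0
!(!(y -> y) <-> (!x -> y)) = !0 = 1
y <-> x = 3/5 <-> 2/5 = 4/5
(y <-> x) -> x = 4/5 -> 2/5 = 3/5
!((y <-> x) -> x) = !3/5 = 2/5
!(!(y -> y) <-> (!x -> y)) <-> !((y <-> x) -> x) = 1 <-> 2/5 = 2/5
(((y -> (y <-> y)) -> (((x <-> x) -> y) <-> (x <-> x))) -> (((y -> x) <-> !(x <-> x)) -> (((y <-> y) <-> (x <-> y)) -> !x))) -> (!(!(y -> y) <-> (!x -> y)) <-> !((y <-> x) -> x)) = 1 -> 2/5 = 2/5

2/5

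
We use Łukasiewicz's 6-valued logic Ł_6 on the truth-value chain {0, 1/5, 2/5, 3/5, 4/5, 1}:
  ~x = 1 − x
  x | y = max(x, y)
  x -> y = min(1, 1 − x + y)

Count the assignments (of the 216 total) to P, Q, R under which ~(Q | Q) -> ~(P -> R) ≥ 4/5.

106

value 1: 71 assignments (counts)
value 4/5: 35 assignments (counts)
value 3/5: 33 assignments
value 2/5: 30 assignments
value 1/5: 26 assignments
value 0: 21 assignments
So 106 of the 216 assignments meet the threshold.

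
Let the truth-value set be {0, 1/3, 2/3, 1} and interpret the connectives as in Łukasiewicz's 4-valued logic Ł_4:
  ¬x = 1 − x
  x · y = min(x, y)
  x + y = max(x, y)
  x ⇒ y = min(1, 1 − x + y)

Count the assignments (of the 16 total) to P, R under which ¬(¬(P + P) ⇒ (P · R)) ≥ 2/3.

5

P = 0, R = 0 ↦ 1  ≥
P = 0, R = 1/3 ↦ 1  ≥
P = 0, R = 2/3 ↦ 1  ≥
P = 0, R = 1 ↦ 1  ≥
P = 1/3, R = 0 ↦ 2/3  ≥
P = 1/3, R = 1/3 ↦ 1/3  <
P = 1/3, R = 2/3 ↦ 1/3  <
P = 1/3, R = 1 ↦ 1/3  <
P = 2/3, R = 0 ↦ 1/3  <
P = 2/3, R = 1/3 ↦ 0  <
P = 2/3, R = 2/3 ↦ 0  <
P = 2/3, R = 1 ↦ 0  <
P = 1, R = 0 ↦ 0  <
P = 1, R = 1/3 ↦ 0  <
P = 1, R = 2/3 ↦ 0  <
P = 1, R = 1 ↦ 0  <
So 5 of the 16 assignments meet the threshold.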